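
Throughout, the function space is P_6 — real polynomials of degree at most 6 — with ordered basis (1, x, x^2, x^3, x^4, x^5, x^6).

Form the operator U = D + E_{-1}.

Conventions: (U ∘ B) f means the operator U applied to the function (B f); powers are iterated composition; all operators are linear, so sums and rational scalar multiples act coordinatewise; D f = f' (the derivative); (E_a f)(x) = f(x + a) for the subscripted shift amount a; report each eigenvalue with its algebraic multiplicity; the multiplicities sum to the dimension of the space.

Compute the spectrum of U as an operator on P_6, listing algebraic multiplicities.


λ = 1 (multiplicity 7)

image of 1: 1
image of x: x
image of x^2: x^2 + 1
image of x^3: x^3 + 3x - 1
image of x^4: x^4 + 6x^2 - 4x + 1
image of x^5: x^5 + 10x^3 - 10x^2 + 5x - 1
image of x^6: x^6 + 15x^4 - 20x^3 + 15x^2 - 6x + 1
the matrix is upper triangular; its diagonal is (1, 1, 1, 1, 1, 1, 1)
for a triangular matrix the eigenvalues are the diagonal entries, with algebraic multiplicity their repetition count


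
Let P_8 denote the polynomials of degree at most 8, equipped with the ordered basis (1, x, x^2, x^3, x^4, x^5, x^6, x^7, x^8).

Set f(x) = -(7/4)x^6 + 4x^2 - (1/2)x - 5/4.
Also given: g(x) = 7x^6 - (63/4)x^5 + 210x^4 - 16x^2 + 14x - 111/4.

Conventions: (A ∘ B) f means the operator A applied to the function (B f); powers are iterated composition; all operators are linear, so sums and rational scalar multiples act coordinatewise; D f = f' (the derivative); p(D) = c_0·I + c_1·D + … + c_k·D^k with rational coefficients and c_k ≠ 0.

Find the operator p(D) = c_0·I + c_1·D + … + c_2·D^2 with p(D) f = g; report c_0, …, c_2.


p(D) = -4·I + (3/2)·D − 4·D^2, i.e. c_0 = -4, c_1 = 3/2, c_2 = -4

D^0 f = -(7/4)x^6 + 4x^2 - (1/2)x - 5/4
D^1 f = -(21/2)x^5 + 8x - 1/2
D^2 f = -(105/2)x^4 + 8
matching coefficients of g against c_0 f + c_1 Df + … from the top degree down determines the c_i
solution: c_0 = -4, c_1 = 3/2, c_2 = -4


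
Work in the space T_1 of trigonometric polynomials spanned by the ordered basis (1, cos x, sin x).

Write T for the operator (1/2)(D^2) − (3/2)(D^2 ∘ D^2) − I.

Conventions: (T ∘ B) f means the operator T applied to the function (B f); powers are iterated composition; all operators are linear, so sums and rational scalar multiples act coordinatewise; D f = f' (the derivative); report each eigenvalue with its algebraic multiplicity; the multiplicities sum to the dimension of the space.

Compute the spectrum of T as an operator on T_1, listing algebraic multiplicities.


λ = -3 (multiplicity 2), λ = -1 (multiplicity 1)

image of 1: -1
image of cos x: -3cos x
image of sin x: -3sin x
the matrix is diagonal; its diagonal is (-1, -3, -3)
for a triangular matrix the eigenvalues are the diagonal entries, with algebraic multiplicity their repetition count


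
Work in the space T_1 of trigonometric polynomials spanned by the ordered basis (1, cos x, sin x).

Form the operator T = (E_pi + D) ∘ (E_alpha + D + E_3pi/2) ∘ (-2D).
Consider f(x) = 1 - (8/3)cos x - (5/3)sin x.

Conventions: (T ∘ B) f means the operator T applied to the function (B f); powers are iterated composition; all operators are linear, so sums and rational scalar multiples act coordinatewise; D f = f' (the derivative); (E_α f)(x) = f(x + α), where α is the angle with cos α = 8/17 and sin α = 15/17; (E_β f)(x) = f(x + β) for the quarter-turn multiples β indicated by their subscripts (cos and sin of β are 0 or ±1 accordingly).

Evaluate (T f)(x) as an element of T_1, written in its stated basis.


D f = -(5/3)cos x + (8/3)sin x
(-2D) f = (10/3)cos x - (16/3)sin x
E_alpha (-2D) f = -(160/51)cos x - (278/51)sin x
D (-2D) f = -(16/3)cos x - (10/3)sin x
E_3pi/2 (-2D) f = (16/3)cos x + (10/3)sin x
(E_alpha + D + E_3pi/2) (-2D) f = -(160/51)cos x - (278/51)sin x
E_pi (E_alpha + D + E_3pi/2) (-2D) f = (160/51)cos x + (278/51)sin x
D (E_alpha + D + E_3pi/2) (-2D) f = -(278/51)cos x + (160/51)sin x
(E_pi + D) (E_alpha + D + E_3pi/2) (-2D) f = -(118/51)cos x + (146/17)sin x

g(x) = -(118/51)cos x + (146/17)sin x


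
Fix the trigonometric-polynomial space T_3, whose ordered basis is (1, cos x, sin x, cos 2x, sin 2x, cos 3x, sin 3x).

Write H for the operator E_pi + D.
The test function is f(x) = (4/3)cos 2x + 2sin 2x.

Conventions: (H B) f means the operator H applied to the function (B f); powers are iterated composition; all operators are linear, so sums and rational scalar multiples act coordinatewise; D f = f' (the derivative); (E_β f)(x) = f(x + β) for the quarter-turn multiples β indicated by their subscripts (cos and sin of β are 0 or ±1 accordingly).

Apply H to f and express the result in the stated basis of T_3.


E_pi f = (4/3)cos 2x + 2sin 2x
D f = 4cos 2x - (8/3)sin 2x
(E_pi + D) f = (16/3)cos 2x - (2/3)sin 2x

the image equals g(x) = (16/3)cos 2x - (2/3)sin 2x


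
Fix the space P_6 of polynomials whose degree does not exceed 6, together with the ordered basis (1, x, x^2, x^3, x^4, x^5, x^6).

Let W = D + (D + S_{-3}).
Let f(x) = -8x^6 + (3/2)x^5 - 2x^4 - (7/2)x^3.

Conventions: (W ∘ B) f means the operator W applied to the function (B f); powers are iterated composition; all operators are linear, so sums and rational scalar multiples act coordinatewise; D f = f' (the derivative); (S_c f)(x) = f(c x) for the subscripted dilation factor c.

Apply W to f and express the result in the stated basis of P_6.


the result is g(x) = -5832x^6 - (921/2)x^5 - 147x^4 + (157/2)x^3 - 21x^2

D f = -48x^5 + (15/2)x^4 - 8x^3 - (21/2)x^2
D f = -48x^5 + (15/2)x^4 - 8x^3 - (21/2)x^2
S_{-3} f = -5832x^6 - (729/2)x^5 - 162x^4 + (189/2)x^3
(D + S_{-3}) f = -5832x^6 - (825/2)x^5 - (309/2)x^4 + (173/2)x^3 - (21/2)x^2
(D + (D + S_{-3})) f = -5832x^6 - (921/2)x^5 - 147x^4 + (157/2)x^3 - 21x^2


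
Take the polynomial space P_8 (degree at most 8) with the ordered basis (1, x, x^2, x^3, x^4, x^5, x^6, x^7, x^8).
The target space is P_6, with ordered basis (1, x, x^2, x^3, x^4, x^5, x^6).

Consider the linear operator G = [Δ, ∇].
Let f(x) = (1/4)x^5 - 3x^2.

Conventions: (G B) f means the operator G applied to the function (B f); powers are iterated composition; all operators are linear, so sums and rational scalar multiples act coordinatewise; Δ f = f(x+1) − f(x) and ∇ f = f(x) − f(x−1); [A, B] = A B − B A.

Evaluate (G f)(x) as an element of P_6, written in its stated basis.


g(x) = 0

∇ f = (5/4)x^4 - (5/2)x^3 + (5/2)x^2 - (29/4)x + 13/4
Δ ∇ f = 5x^3 + (5/2)x - 6
Δ f = (5/4)x^4 + (5/2)x^3 + (5/2)x^2 - (19/4)x - 11/4
∇ Δ f = 5x^3 + (5/2)x - 6
[Δ, ∇] f = 0


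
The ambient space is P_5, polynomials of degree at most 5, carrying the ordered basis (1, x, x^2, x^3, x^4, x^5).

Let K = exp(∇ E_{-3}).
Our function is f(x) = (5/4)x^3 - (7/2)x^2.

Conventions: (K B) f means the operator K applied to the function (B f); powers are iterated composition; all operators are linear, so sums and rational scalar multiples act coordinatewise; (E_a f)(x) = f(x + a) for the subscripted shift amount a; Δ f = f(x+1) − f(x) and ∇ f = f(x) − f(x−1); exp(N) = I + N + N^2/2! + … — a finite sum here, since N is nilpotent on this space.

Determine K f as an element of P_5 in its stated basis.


order-1 term: (15/4)x^2 - (133/4)x + 283/4
order-2 term: (15/4)x - 119/4
order-3 term: 5/4
the series for exp(∇ E_{-3}) f terminates at order 3
exp(∇ E_{-3}) f = (5/4)x^3 + (1/4)x^2 - (59/2)x + 169/4

the image equals g(x) = (5/4)x^3 + (1/4)x^2 - (59/2)x + 169/4


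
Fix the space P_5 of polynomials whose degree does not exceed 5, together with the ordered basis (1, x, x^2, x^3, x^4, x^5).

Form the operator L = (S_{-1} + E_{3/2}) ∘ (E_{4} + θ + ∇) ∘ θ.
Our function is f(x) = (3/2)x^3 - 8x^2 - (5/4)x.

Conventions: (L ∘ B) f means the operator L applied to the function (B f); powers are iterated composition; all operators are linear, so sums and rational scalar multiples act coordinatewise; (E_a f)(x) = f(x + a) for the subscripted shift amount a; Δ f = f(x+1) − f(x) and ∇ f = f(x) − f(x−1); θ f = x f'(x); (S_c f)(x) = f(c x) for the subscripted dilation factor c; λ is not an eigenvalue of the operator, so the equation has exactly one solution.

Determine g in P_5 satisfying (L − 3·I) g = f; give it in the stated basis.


write g with unknown coordinates in the stated basis and equate coefficients in (L − 3·I) g = f
solving from the highest basis element down gives g = -(1/2)x^3 + (64/9)x^2 + (85/12)x + 11063/72
check: L g = (40/3)x^2 + 20x + 11063/24
so L g − 3·g = (3/2)x^3 - 8x^2 - (5/4)x = f ✓

the image equals g(x) = -(1/2)x^3 + (64/9)x^2 + (85/12)x + 11063/72


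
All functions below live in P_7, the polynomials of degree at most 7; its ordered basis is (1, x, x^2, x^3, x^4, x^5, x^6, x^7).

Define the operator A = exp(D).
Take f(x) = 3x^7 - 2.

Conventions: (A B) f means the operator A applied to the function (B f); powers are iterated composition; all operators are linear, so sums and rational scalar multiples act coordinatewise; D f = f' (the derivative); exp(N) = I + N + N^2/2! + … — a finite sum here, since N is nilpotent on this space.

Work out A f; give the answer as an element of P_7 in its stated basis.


g(x) = 3x^7 + 21x^6 + 63x^5 + 105x^4 + 105x^3 + 63x^2 + 21x + 1

order-1 term: 21x^6
order-2 term: 63x^5
order-3 term: 105x^4
order-4 term: 105x^3
order-5 term: 63x^2
order-6 term: 21x
order-7 term: 3
the series for exp(D) f terminates at order 7
exp(D) f = 3x^7 + 21x^6 + 63x^5 + 105x^4 + 105x^3 + 63x^2 + 21x + 1


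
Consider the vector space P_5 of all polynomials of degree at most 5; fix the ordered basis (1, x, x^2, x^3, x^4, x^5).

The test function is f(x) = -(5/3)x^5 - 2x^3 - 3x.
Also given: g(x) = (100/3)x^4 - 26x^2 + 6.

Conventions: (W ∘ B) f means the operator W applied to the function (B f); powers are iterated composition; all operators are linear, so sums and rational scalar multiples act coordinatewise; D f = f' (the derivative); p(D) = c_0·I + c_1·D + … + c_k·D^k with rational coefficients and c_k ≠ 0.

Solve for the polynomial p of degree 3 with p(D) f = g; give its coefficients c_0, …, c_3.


D^0 f = -(5/3)x^5 - 2x^3 - 3x
D^1 f = -(25/3)x^4 - 6x^2 - 3
D^2 f = -(100/3)x^3 - 12x
D^3 f = -100x^2 - 12
matching coefficients of g against c_0 f + c_1 Df + … from the top degree down determines the c_i
solution: c_0 = 0, c_1 = -4, c_2 = 0, c_3 = 1/2

c_0 = 0, c_1 = -4, c_2 = 0, c_3 = 1/2


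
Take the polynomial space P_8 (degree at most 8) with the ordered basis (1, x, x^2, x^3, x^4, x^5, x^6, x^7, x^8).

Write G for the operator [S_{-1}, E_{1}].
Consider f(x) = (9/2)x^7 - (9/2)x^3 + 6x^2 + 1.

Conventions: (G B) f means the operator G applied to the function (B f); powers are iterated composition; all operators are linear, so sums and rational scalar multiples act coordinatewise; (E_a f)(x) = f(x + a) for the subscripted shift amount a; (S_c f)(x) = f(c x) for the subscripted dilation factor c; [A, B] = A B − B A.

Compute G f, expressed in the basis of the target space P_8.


the image equals g(x) = 63x^6 + 315x^4 + 162x^2 - 24x

E_{1} f = (9/2)x^7 + (63/2)x^6 + (189/2)x^5 + (315/2)x^4 + 153x^3 + 87x^2 + 30x + 7
S_{-1} E_{1} f = -(9/2)x^7 + (63/2)x^6 - (189/2)x^5 + (315/2)x^4 - 153x^3 + 87x^2 - 30x + 7
S_{-1} f = -(9/2)x^7 + (9/2)x^3 + 6x^2 + 1
E_{1} S_{-1} f = -(9/2)x^7 - (63/2)x^6 - (189/2)x^5 - (315/2)x^4 - 153x^3 - 75x^2 - 6x + 7
[S_{-1}, E_{1}] f = 63x^6 + 315x^4 + 162x^2 - 24x


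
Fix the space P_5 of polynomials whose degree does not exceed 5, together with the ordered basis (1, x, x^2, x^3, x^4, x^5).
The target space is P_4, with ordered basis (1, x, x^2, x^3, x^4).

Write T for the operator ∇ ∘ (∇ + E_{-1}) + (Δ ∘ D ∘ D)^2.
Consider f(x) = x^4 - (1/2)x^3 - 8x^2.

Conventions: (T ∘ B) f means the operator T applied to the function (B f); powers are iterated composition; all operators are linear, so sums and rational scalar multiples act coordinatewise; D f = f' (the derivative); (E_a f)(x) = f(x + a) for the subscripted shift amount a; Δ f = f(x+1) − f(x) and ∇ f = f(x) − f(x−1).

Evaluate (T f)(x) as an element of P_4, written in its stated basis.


∇ f = 4x^3 - (15/2)x^2 - (21/2)x + 13/2
E_{-1} f = x^4 - (9/2)x^3 - (1/2)x^2 + (21/2)x - 13/2
(∇ + E_{-1}) f = x^4 - (1/2)x^3 - 8x^2
∇ (∇ + E_{-1}) f = 4x^3 - (15/2)x^2 - (21/2)x + 13/2
D f = 4x^3 - (3/2)x^2 - 16x
D D f = 12x^2 - 3x - 16
Δ D D f = 24x + 9
D (Δ ∘ D ∘ D) f = 24
D D (Δ ∘ D ∘ D) f = 0
Δ D D (Δ ∘ D ∘ D) f = 0
(∇ ∘ (∇ + E_{-1}) + (Δ ∘ D ∘ D)^2) f = 4x^3 - (15/2)x^2 - (21/2)x + 13/2

the image equals g(x) = 4x^3 - (15/2)x^2 - (21/2)x + 13/2


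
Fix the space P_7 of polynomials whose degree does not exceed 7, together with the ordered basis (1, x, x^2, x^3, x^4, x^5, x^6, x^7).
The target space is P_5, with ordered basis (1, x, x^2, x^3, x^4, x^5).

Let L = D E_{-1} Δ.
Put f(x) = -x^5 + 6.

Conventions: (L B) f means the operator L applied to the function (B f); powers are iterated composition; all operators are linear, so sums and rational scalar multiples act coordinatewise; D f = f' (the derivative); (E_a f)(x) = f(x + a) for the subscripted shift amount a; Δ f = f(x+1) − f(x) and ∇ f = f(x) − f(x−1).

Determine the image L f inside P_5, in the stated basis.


g(x) = -20x^3 + 30x^2 - 20x + 5

Δ f = -5x^4 - 10x^3 - 10x^2 - 5x - 1
E_{-1} Δ f = -5x^4 + 10x^3 - 10x^2 + 5x - 1
D E_{-1} Δ f = -20x^3 + 30x^2 - 20x + 5


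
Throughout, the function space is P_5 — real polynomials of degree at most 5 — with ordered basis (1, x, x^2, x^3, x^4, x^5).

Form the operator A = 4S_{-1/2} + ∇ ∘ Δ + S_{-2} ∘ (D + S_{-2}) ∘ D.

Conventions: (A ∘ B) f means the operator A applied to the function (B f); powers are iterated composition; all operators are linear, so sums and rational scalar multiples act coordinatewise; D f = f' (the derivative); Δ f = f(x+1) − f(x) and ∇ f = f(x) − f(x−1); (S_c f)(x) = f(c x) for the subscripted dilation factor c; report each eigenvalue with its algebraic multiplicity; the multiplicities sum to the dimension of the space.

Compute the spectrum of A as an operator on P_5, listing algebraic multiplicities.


image of 1: 4
image of x: -2x + 1
image of x^2: x^2 + 8x + 4
image of x^3: -(1/2)x^3 + 48x^2 - 6x
image of x^4: (1/4)x^4 + 256x^3 + 60x^2 + 2
image of x^5: -(1/8)x^5 + 1280x^4 - 140x^3 + 10x
the matrix is upper triangular; its diagonal is (4, -2, 1, -1/2, 1/4, -1/8)
for a triangular matrix the eigenvalues are the diagonal entries, with algebraic multiplicity their repetition count

λ = -2 (multiplicity 1), λ = -1/2 (multiplicity 1), λ = -1/8 (multiplicity 1), λ = 1/4 (multiplicity 1), λ = 1 (multiplicity 1), λ = 4 (multiplicity 1)


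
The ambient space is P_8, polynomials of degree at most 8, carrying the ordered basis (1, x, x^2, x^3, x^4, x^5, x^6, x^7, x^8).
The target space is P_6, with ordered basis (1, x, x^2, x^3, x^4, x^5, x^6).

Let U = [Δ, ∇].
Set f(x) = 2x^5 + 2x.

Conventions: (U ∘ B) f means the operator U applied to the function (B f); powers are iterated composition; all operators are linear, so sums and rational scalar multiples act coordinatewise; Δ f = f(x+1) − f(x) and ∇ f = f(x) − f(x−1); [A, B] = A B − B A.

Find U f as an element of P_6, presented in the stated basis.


the image equals g(x) = 0

∇ f = 10x^4 - 20x^3 + 20x^2 - 10x + 4
Δ ∇ f = 40x^3 + 20x
Δ f = 10x^4 + 20x^3 + 20x^2 + 10x + 4
∇ Δ f = 40x^3 + 20x
[Δ, ∇] f = 0


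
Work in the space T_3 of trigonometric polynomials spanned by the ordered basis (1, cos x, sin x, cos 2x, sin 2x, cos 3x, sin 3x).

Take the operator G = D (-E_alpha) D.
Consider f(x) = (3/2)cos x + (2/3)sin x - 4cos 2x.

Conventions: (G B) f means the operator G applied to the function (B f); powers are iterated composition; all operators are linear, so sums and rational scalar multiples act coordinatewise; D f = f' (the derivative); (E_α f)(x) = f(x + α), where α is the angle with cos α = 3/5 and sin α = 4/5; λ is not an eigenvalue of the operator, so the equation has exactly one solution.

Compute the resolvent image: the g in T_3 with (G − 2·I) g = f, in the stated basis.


write g with unknown coordinates in the stated basis and equate coefficients in (G − 2·I) g = f
solving from the highest basis element down gives g = -(79/78)cos x + (4/39)sin x + (26/51)cos 2x - (32/51)sin 2x
check: G g = -(41/78)cos x + (34/39)sin x - (152/51)cos 2x - (64/51)sin 2x
so G g − 2·g = (3/2)cos x + (2/3)sin x - 4cos 2x = f ✓

g(x) = -(79/78)cos x + (4/39)sin x + (26/51)cos 2x - (32/51)sin 2x


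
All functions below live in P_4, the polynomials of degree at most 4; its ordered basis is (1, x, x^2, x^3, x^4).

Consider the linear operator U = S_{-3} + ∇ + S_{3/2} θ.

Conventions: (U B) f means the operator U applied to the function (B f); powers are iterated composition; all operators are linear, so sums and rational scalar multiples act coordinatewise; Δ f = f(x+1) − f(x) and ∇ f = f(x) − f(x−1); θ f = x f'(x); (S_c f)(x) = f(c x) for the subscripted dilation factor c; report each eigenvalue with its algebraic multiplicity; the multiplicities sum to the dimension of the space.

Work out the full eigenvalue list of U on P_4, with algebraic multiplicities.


image of 1: 1
image of x: -(3/2)x + 1
image of x^2: (27/2)x^2 + 2x - 1
image of x^3: -(135/8)x^3 + 3x^2 - 3x + 1
image of x^4: (405/4)x^4 + 4x^3 - 6x^2 + 4x - 1
the matrix is upper triangular; its diagonal is (1, -3/2, 27/2, -135/8, 405/4)
for a triangular matrix the eigenvalues are the diagonal entries, with algebraic multiplicity their repetition count

λ = -135/8 (multiplicity 1), λ = -3/2 (multiplicity 1), λ = 1 (multiplicity 1), λ = 27/2 (multiplicity 1), λ = 405/4 (multiplicity 1)


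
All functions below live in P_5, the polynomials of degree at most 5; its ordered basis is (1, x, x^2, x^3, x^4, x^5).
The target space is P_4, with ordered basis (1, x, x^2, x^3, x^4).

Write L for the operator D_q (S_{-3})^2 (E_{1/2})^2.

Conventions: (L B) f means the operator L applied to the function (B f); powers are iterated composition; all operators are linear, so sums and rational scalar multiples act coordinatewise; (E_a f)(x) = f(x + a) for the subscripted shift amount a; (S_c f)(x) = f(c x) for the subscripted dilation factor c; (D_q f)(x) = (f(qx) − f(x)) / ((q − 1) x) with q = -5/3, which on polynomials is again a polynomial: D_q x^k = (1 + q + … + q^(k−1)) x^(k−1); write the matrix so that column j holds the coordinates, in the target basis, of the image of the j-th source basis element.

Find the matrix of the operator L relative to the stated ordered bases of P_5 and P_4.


image of 1: 0
image of x: 9
image of x^2: -54x + 18
image of x^3: 1539x^2 - 162x + 27
image of x^4: -16524x^3 + 6156x^2 - 324x + 36
image of x^5: 306909x^4 - 82620x^3 + 15390x^2 - 540x + 45
each image's coordinates form column j of the matrix

the matrix is [[0, 9, 18, 27, 36, 45]; [0, 0, -54, -162, -324, -540]; [0, 0, 0, 1539, 6156, 15390]; [0, 0, 0, 0, -16524, -82620]; [0, 0, 0, 0, 0, 306909]] (rows listed top to bottom)


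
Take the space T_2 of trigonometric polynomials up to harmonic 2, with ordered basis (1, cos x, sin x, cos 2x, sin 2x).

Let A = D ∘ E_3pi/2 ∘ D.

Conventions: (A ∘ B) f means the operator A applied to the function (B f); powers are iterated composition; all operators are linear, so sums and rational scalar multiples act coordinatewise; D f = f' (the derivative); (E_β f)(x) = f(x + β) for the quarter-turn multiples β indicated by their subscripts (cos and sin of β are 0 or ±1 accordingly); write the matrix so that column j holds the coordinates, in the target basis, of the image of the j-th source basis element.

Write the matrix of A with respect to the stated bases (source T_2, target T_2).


the matrix is [[0, 0, 0, 0, 0]; [0, 0, 1, 0, 0]; [0, -1, 0, 0, 0]; [0, 0, 0, 4, 0]; [0, 0, 0, 0, 4]] (rows listed top to bottom)

image of 1: 0
image of cos x: -sin x
image of sin x: cos x
image of cos 2x: 4cos 2x
image of sin 2x: 4sin 2x
each image's coordinates form column j of the matrix


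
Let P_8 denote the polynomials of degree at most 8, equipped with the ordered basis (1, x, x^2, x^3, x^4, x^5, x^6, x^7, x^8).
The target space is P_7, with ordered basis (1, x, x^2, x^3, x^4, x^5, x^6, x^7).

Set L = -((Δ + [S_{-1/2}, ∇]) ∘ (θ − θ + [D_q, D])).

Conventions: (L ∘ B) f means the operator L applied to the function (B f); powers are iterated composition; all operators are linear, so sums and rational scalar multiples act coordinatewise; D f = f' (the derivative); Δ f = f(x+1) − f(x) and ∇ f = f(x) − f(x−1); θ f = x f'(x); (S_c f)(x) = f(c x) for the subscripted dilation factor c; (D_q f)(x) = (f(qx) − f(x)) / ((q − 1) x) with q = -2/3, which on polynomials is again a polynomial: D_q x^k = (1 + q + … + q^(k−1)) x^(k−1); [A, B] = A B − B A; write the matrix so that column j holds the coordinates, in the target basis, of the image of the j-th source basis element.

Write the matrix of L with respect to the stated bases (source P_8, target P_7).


image of 1: 0
image of x: 0
image of x^2: 0
image of x^3: 25/18
image of x^4: -(5/6)x - 5/12
image of x^5: (275/216)x^2 + (275/216)x + 425/648
image of x^6: -(4225/972)x^3 - (4225/648)x^2 - (2275/972)x - 325/3888
image of x^7: -(875/7776)x^4 - (875/3888)x^3 - (1025/3888)x^2 - (1175/7776)x - 325/7776
image of x^8: -(139385/23328)x^5 - (696925/46656)x^4 - (628375/34992)x^3 - (559825/46656)x^2 - (70835/23328)x - 2285/139968
each image's coordinates form column j of the matrix

the matrix is [[0, 0, 0, 25/18, -5/12, 425/648, -325/3888, -325/7776, -2285/139968]; [0, 0, 0, 0, -5/6, 275/216, -2275/972, -1175/7776, -70835/23328]; [0, 0, 0, 0, 0, 275/216, -4225/648, -1025/3888, -559825/46656]; [0, 0, 0, 0, 0, 0, -4225/972, -875/3888, -628375/34992]; [0, 0, 0, 0, 0, 0, 0, -875/7776, -696925/46656]; [0, 0, 0, 0, 0, 0, 0, 0, -139385/23328]; [0, 0, 0, 0, 0, 0, 0, 0, 0]; [0, 0, 0, 0, 0, 0, 0, 0, 0]] (rows listed top to bottom)


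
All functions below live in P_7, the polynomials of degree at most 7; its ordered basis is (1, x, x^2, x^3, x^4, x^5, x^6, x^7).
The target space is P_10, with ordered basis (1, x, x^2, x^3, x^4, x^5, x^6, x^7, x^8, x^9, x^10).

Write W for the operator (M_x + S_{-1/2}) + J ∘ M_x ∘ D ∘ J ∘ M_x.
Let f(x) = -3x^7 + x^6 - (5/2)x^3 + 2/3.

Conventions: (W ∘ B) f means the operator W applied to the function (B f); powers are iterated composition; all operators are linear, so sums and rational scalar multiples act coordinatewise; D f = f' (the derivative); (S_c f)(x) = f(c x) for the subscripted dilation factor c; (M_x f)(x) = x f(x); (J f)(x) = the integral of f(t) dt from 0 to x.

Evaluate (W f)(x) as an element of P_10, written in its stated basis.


M_x f = -3x^8 + x^7 - (5/2)x^4 + (2/3)x
S_{-1/2} f = (3/128)x^7 + (1/64)x^6 + (5/16)x^3 + 2/3
(M_x + S_{-1/2}) f = -3x^8 + (131/128)x^7 + (1/64)x^6 - (5/2)x^4 + (5/16)x^3 + (2/3)x + 2/3
M_x f = -3x^8 + x^7 - (5/2)x^4 + (2/3)x
J M_x f = -(1/3)x^9 + (1/8)x^8 - (1/2)x^5 + (1/3)x^2
D J M_x f = -3x^8 + x^7 - (5/2)x^4 + (2/3)x
M_x D J M_x f = -3x^9 + x^8 - (5/2)x^5 + (2/3)x^2
J (M_x ∘ D ∘ J) M_x f = -(3/10)x^10 + (1/9)x^9 - (5/12)x^6 + (2/9)x^3
((M_x + S_{-1/2}) + J ∘ M_x ∘ D ∘ J ∘ M_x) f = -(3/10)x^10 + (1/9)x^9 - 3x^8 + (131/128)x^7 - (77/192)x^6 - (5/2)x^4 + (77/144)x^3 + (2/3)x + 2/3

the result is g(x) = -(3/10)x^10 + (1/9)x^9 - 3x^8 + (131/128)x^7 - (77/192)x^6 - (5/2)x^4 + (77/144)x^3 + (2/3)x + 2/3


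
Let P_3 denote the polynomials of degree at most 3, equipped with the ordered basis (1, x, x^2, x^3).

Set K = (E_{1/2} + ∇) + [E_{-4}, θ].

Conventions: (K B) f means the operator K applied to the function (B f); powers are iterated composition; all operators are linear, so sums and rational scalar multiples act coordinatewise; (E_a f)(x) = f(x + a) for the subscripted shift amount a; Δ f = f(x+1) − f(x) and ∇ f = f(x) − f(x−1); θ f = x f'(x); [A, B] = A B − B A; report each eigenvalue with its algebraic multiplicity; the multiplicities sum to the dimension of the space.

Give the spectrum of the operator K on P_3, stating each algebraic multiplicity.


image of 1: 1
image of x: x - 5/2
image of x^2: x^2 - 5x + 125/4
image of x^3: x^3 - (15/2)x^2 + (375/4)x - 1527/8
the matrix is upper triangular; its diagonal is (1, 1, 1, 1)
for a triangular matrix the eigenvalues are the diagonal entries, with algebraic multiplicity their repetition count

λ = 1 (multiplicity 4)


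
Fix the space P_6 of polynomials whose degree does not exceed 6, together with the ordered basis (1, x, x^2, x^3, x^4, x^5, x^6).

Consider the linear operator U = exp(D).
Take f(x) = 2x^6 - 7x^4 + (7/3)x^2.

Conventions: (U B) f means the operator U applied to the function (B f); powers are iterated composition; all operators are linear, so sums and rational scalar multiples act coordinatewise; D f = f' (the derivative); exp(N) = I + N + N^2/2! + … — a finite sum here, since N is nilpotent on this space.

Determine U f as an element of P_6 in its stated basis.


the result is g(x) = 2x^6 + 12x^5 + 23x^4 + 12x^3 - (29/3)x^2 - (34/3)x - 8/3

order-1 term: 12x^5 - 28x^3 + (14/3)x
order-2 term: 30x^4 - 42x^2 + 7/3
order-3 term: 40x^3 - 28x
order-4 term: 30x^2 - 7
order-5 term: 12x
order-6 term: 2
the series for exp(D) f terminates at order 6
exp(D) f = 2x^6 + 12x^5 + 23x^4 + 12x^3 - (29/3)x^2 - (34/3)x - 8/3


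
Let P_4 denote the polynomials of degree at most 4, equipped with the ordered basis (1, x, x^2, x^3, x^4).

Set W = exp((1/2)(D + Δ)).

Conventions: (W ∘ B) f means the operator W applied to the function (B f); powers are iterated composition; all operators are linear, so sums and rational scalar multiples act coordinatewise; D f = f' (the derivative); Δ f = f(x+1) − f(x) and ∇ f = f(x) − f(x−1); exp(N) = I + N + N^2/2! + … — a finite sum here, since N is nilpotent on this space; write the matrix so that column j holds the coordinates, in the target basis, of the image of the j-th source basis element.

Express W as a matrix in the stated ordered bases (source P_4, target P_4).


the matrix is [[1, 1, 3/2, 3, 29/4]; [0, 1, 2, 9/2, 12]; [0, 0, 1, 3, 9]; [0, 0, 0, 1, 4]; [0, 0, 0, 0, 1]] (rows listed top to bottom)

image of 1: 1
image of x: x + 1
image of x^2: x^2 + 2x + 3/2
image of x^3: x^3 + 3x^2 + (9/2)x + 3
image of x^4: x^4 + 4x^3 + 9x^2 + 12x + 29/4
each image's coordinates form column j of the matrix


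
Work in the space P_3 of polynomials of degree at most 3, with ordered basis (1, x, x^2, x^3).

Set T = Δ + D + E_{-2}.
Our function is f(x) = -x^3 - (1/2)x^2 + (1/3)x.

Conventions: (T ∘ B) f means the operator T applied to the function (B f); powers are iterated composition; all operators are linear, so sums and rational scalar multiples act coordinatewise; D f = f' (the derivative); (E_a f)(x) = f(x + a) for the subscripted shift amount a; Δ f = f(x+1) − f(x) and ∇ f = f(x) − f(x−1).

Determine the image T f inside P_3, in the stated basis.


Δ f = -3x^2 - 4x - 7/6
D f = -3x^2 - x + 1/3
E_{-2} f = -x^3 + (11/2)x^2 - (29/3)x + 16/3
(Δ + D + E_{-2}) f = -x^3 - (1/2)x^2 - (44/3)x + 9/2

the image equals g(x) = -x^3 - (1/2)x^2 - (44/3)x + 9/2


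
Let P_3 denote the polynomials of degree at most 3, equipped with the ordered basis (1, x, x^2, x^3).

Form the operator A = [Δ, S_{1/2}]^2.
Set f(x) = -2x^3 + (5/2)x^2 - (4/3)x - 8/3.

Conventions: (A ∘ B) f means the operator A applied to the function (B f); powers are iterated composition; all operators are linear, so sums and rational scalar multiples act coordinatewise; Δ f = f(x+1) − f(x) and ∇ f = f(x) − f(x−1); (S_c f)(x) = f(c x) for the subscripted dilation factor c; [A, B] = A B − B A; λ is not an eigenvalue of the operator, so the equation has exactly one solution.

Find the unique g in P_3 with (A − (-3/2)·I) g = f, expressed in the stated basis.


the image equals g(x) = -(4/3)x^3 + (5/3)x^2 - (13/18)x - 47/36

write g with unknown coordinates in the stated basis and equate coefficients in (A − (-3/2)·I) g = f
solving from the highest basis element down gives g = -(4/3)x^3 + (5/3)x^2 - (13/18)x - 47/36
check: A g = -(1/4)x - 17/24
so A g − (-3/2)·g = -2x^3 + (5/2)x^2 - (4/3)x - 8/3 = f ✓


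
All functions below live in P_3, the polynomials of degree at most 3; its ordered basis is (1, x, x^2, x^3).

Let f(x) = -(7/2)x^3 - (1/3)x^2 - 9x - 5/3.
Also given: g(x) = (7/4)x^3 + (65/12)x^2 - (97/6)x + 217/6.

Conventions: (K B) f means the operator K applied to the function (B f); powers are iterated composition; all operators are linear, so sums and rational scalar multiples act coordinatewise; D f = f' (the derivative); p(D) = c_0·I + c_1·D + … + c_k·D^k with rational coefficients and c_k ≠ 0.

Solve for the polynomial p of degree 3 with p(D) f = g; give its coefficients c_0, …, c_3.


D^0 f = -(7/2)x^3 - (1/3)x^2 - 9x - 5/3
D^1 f = -(21/2)x^2 - (2/3)x - 9
D^2 f = -21x - 2/3
D^3 f = -21
matching coefficients of g against c_0 f + c_1 Df + … from the top degree down determines the c_i
solution: c_0 = -1/2, c_1 = -1/2, c_2 = 1, c_3 = -3/2

p(D) = -(1/2)·I − (1/2)·D + D^2 − (3/2)·D^3, i.e. c_0 = -1/2, c_1 = -1/2, c_2 = 1, c_3 = -3/2


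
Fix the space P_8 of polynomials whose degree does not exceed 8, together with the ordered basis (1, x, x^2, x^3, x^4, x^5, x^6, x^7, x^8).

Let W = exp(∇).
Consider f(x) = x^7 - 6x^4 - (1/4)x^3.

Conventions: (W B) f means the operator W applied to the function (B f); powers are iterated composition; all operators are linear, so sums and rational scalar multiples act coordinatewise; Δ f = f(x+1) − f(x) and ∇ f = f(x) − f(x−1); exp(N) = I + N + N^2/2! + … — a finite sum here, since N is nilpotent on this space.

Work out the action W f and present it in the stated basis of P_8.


the image equals g(x) = x^7 + 7x^6 - 41x^4 + (43/4)x^3 + (165/4)x^2 - 39x + 13/4

order-1 term: 7x^6 - 21x^5 + 35x^4 - 59x^3 + (225/4)x^2 - (121/4)x + 27/4
order-2 term: 21x^5 - 105x^4 + 245x^3 - 351x^2 + (1153/4)x - 417/4
order-3 term: 35x^4 - 210x^3 + 525x^2 - 654x + 1347/4
order-4 term: 35x^3 - 210x^2 + 455x - 356
order-5 term: 21x^2 - 105x + 140
order-6 term: 7x - 21
order-7 term: 1
the series for exp(∇) f terminates at order 7
exp(∇) f = x^7 + 7x^6 - 41x^4 + (43/4)x^3 + (165/4)x^2 - 39x + 13/4


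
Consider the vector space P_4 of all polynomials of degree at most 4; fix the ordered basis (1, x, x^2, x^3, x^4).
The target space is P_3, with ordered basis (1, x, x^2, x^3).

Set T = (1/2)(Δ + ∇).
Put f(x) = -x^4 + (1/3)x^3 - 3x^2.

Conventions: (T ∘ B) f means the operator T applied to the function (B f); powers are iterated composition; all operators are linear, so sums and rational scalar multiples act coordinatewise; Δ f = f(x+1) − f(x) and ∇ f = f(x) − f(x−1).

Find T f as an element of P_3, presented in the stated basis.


g(x) = -4x^3 + x^2 - 10x + 1/3

Δ f = -4x^3 - 5x^2 - 9x - 11/3
∇ f = -4x^3 + 7x^2 - 11x + 13/3
(Δ + ∇) f = -8x^3 + 2x^2 - 20x + 2/3
((1/2)(Δ + ∇)) f = -4x^3 + x^2 - 10x + 1/3


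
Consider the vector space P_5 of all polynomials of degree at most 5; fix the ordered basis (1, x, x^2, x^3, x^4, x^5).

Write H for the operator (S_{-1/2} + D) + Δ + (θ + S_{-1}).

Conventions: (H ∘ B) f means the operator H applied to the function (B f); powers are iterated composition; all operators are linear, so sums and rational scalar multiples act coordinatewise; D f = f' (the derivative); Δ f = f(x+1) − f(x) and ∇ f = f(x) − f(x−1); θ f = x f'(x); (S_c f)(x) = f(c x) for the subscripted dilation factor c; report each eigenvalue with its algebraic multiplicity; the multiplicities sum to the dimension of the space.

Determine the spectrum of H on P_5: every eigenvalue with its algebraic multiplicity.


image of 1: 2
image of x: -(1/2)x + 2
image of x^2: (13/4)x^2 + 4x + 1
image of x^3: (15/8)x^3 + 6x^2 + 3x + 1
image of x^4: (81/16)x^4 + 8x^3 + 6x^2 + 4x + 1
image of x^5: (127/32)x^5 + 10x^4 + 10x^3 + 10x^2 + 5x + 1
the matrix is upper triangular; its diagonal is (2, -1/2, 13/4, 15/8, 81/16, 127/32)
for a triangular matrix the eigenvalues are the diagonal entries, with algebraic multiplicity their repetition count

λ = -1/2 (multiplicity 1), λ = 15/8 (multiplicity 1), λ = 2 (multiplicity 1), λ = 13/4 (multiplicity 1), λ = 127/32 (multiplicity 1), λ = 81/16 (multiplicity 1)


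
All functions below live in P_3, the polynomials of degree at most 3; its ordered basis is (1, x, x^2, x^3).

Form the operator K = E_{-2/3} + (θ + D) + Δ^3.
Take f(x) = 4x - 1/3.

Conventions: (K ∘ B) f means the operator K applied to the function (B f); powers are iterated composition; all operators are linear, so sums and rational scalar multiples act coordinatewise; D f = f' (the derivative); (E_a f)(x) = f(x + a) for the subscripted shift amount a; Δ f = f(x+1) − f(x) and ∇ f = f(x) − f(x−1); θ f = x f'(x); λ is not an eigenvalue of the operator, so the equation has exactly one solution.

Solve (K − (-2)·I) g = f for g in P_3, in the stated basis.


write g with unknown coordinates in the stated basis and equate coefficients in (K − (-2)·I) g = f
solving from the highest basis element down gives g = x - 2/9
check: K g = 2x + 1/9
so K g − (-2)·g = 4x - 1/3 = f ✓

the image equals g(x) = x - 2/9


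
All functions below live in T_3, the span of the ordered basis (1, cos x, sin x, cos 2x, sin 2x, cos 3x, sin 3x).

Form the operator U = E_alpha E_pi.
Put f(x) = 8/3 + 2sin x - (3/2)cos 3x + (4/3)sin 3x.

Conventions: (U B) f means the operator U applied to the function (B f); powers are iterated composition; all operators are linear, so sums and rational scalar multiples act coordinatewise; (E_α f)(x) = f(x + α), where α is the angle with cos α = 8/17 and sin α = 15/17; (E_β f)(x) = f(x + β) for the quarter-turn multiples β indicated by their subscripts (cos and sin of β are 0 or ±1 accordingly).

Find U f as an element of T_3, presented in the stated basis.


the result is g(x) = 8/3 - (30/17)cos x - (16/17)sin x - (6672/4913)cos 3x + (43559/29478)sin 3x

E_pi f = 8/3 - 2sin x + (3/2)cos 3x - (4/3)sin 3x
E_alpha E_pi f = 8/3 - (30/17)cos x - (16/17)sin x - (6672/4913)cos 3x + (43559/29478)sin 3x


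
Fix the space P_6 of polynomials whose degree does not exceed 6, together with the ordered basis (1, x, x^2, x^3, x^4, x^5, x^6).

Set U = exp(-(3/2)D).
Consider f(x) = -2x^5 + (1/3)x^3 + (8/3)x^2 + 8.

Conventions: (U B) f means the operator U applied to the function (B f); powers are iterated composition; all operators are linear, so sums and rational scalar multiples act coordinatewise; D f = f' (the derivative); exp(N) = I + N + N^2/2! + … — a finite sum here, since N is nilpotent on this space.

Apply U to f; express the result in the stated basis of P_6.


order-1 term: 15x^4 - (3/2)x^2 - 8x
order-2 term: -45x^3 + (9/4)x + 6
order-3 term: (135/2)x^2 - 9/8
order-4 term: -(405/8)x
order-5 term: 243/16
the series for exp(-(3/2)D) f terminates at order 5
exp(-(3/2)D) f = -2x^5 + 15x^4 - (134/3)x^3 + (206/3)x^2 - (451/8)x + 449/16

the result is g(x) = -2x^5 + 15x^4 - (134/3)x^3 + (206/3)x^2 - (451/8)x + 449/16


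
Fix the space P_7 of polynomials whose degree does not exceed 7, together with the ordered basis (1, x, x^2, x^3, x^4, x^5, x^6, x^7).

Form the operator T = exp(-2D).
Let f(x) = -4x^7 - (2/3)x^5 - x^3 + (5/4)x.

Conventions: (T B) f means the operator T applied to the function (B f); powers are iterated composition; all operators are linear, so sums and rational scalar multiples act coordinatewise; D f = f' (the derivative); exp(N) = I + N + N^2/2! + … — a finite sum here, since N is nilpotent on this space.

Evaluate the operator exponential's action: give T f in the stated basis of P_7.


the image equals g(x) = -4x^7 + 56x^6 - (1010/3)x^5 + (3380/3)x^4 - (6803/3)x^3 + (8242/3)x^2 - (22273/12)x + 3233/6

order-1 term: 56x^6 + (20/3)x^4 + 6x^2 - 5/2
order-2 term: -336x^5 - (80/3)x^3 - 12x
order-3 term: 1120x^4 + (160/3)x^2 + 8
order-4 term: -2240x^3 - (160/3)x
order-5 term: 2688x^2 + 64/3
order-6 term: -1792x
order-7 term: 512
the series for exp(-2D) f terminates at order 7
exp(-2D) f = -4x^7 + 56x^6 - (1010/3)x^5 + (3380/3)x^4 - (6803/3)x^3 + (8242/3)x^2 - (22273/12)x + 3233/6


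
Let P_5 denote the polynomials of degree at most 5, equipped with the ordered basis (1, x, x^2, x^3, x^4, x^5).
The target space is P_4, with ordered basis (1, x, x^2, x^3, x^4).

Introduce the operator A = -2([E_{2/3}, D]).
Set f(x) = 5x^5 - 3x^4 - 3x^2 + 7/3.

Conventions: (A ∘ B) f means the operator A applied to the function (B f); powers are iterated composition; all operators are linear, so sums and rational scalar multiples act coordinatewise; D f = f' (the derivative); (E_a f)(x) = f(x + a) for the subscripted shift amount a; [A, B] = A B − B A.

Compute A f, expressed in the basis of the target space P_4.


D f = 25x^4 - 12x^3 - 6x
E_{2/3} D f = 25x^4 + (164/3)x^3 + (128/3)x^2 + (206/27)x - 212/81
E_{2/3} f = 5x^5 + (41/3)x^4 + (128/9)x^3 + (103/27)x^2 - (212/81)x + 259/243
D E_{2/3} f = 25x^4 + (164/3)x^3 + (128/3)x^2 + (206/27)x - 212/81
[E_{2/3}, D] f = 0
(-2([E_{2/3}, D])) f = 0

the image equals g(x) = 0


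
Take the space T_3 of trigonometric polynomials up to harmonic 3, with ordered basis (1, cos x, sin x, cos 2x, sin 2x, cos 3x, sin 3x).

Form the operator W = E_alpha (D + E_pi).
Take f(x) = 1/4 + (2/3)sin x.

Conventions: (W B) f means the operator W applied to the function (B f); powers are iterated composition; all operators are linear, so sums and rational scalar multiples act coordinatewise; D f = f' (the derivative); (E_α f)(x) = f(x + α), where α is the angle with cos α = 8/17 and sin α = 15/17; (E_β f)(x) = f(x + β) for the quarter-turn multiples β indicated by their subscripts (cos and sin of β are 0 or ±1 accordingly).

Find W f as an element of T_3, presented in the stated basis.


the image equals g(x) = 1/4 - (14/51)cos x - (46/51)sin x

D f = (2/3)cos x
E_pi f = 1/4 - (2/3)sin x
(D + E_pi) f = 1/4 + (2/3)cos x - (2/3)sin x
E_alpha (D + E_pi) f = 1/4 - (14/51)cos x - (46/51)sin x


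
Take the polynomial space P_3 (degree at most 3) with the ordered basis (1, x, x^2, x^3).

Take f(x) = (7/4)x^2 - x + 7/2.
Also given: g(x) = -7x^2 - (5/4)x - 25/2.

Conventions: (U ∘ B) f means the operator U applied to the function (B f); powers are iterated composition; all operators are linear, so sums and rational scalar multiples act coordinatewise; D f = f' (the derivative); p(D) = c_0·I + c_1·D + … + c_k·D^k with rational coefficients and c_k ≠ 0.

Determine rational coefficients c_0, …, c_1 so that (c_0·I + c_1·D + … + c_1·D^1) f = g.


D^0 f = (7/4)x^2 - x + 7/2
D^1 f = (7/2)x - 1
matching coefficients of g against c_0 f + c_1 Df + … from the top degree down determines the c_i
solution: c_0 = -4, c_1 = -3/2

c_0 = -4, c_1 = -3/2


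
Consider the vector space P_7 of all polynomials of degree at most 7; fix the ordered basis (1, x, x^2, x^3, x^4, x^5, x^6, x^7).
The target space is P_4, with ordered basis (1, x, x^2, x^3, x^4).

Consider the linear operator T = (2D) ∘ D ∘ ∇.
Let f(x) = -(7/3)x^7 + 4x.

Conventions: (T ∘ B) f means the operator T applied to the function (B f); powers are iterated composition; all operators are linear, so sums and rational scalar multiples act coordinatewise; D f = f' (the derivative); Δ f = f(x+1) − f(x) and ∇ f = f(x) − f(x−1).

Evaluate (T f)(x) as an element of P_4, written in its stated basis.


the image equals g(x) = -980x^4 + 1960x^3 - 1960x^2 + 980x - 196

∇ f = -(49/3)x^6 + 49x^5 - (245/3)x^4 + (245/3)x^3 - 49x^2 + (49/3)x + 5/3
D ∇ f = -98x^5 + 245x^4 - (980/3)x^3 + 245x^2 - 98x + 49/3
D (D ∘ ∇) f = -490x^4 + 980x^3 - 980x^2 + 490x - 98
(2D) (D ∘ ∇) f = -980x^4 + 1960x^3 - 1960x^2 + 980x - 196


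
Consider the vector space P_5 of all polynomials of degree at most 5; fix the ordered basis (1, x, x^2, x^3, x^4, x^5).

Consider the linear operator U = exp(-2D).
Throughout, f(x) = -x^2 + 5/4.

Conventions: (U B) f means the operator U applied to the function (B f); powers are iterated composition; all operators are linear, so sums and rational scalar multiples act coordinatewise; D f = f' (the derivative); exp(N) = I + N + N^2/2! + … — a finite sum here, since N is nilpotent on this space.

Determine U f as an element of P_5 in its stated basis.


the image equals g(x) = -x^2 + 4x - 11/4

order-1 term: 4x
order-2 term: -4
the series for exp(-2D) f terminates at order 2
exp(-2D) f = -x^2 + 4x - 11/4
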